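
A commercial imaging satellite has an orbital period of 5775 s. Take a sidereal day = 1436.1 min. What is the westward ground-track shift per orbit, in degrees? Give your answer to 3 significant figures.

During one orbit Earth rotates (5775.0 / 86166) × 360° = 24.13°.

24.1°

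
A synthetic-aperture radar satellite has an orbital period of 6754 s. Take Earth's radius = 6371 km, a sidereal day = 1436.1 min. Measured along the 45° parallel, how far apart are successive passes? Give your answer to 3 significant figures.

Node shift per orbit = (6754.0/86166) × 360° = 28.22°.
Equatorial spacing = 28.22 × 111.2 km/° = 3138 km.
At 45° latitude, spacing = 3138 × cos(45°) = 2219 km.

2220 km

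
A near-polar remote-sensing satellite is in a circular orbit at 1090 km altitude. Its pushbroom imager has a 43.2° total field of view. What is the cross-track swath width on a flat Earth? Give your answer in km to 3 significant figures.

Half-angle = 43.2°/2 = 21.6°.
Swath width ≈ 2h·tan(θ/2) = 2 × 1090 × tan(21.6°) = 863.1 km.

863 km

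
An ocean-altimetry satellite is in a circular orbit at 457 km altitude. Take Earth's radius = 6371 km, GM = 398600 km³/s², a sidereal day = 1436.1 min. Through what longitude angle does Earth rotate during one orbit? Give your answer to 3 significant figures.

Semi-major axis a = 6371 + 457 = 6828 km. Period T = 2π√(a³/μ) = 2π√(6828³/398600) = 5615.0 s = 93.58 min.
During one orbit Earth rotates (5615.0 / 86166) × 360° = 23.46°.

23.5°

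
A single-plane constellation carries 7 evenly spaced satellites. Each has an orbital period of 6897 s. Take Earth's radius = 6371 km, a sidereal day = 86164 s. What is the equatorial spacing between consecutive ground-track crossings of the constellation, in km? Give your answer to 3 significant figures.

458 km

Single-satellite node shift = (6897.0/86164) × 360° = 28.82°.
With 7 satellites evenly phased, successive equator crossings are 28.82/7 = 4.117° apart.
That is 4.117 × 111.2 = 458 km at the equator.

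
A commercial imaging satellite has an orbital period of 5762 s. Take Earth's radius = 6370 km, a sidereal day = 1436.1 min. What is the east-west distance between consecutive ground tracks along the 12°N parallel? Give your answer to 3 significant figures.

2620 km

Node shift per orbit = (5762.0/86166) × 360° = 24.07°.
Equatorial spacing = 24.07 × 111.2 km/° = 2676 km.
At 12° latitude, spacing = 2676 × cos(12°) = 2618 km.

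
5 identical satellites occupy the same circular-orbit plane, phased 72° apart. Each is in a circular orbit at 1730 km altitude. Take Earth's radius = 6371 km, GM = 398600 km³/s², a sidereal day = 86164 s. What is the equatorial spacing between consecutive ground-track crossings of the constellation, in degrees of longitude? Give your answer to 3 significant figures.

Semi-major axis a = 6371 + 1730 = 8101 km. Period T = 2π√(a³/μ) = 2π√(8101³/398600) = 7256.4 s = 120.94 min.
Single-satellite node shift = (7256.4/86164) × 360° = 30.32°.
With 5 satellites evenly phased, successive equator crossings are 30.32/5 = 6.064° apart.

6.06°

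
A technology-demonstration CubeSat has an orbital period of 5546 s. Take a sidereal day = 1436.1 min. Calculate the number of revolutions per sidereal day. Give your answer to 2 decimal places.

Orbits per sidereal day = 86166 / 5546.0 = 15.537.

15.54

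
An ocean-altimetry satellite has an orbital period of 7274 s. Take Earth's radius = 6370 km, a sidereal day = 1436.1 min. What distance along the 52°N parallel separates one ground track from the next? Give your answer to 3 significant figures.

2080 km

Node shift per orbit = (7274.0/86166) × 360° = 30.39°.
Equatorial spacing = 30.39 × 111.2 km/° = 3379 km.
At 52° latitude, spacing = 3379 × cos(52°) = 2080 km.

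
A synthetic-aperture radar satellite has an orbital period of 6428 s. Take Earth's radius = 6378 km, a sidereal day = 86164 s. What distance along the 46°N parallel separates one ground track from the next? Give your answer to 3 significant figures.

Node shift per orbit = (6428.0/86164) × 360° = 26.86°.
Equatorial spacing = 26.86 × 111.3 km/° = 2990 km.
At 46° latitude, spacing = 2990 × cos(46°) = 2077 km.

2080 km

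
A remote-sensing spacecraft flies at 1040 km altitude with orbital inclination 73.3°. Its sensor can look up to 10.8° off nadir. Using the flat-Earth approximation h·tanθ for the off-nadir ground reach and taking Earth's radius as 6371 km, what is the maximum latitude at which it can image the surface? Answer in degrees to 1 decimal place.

75.1°

For a prograde orbit the ground track reaches latitude ±i = ±73.3°.
Sensor half-swath on the ground ≈ 1040·tan(10.8°) = 198 km = 1.78° of latitude.
Maximum observable latitude ≈ 73.3 + 1.78 = 75.1°.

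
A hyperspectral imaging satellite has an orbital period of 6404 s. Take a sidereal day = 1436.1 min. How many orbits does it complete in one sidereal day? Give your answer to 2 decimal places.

13.46

Orbits per sidereal day = 86166 / 6404.0 = 13.455.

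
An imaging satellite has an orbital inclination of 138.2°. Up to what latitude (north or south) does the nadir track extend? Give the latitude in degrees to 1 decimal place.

41.8°

Retrograde orbit: the ground track reaches ±(180° − i) = ±(180 − 138.2) = ±41.8°.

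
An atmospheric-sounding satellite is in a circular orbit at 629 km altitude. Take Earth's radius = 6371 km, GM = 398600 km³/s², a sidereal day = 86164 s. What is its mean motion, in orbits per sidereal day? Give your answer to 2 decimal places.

14.78

Semi-major axis a = 6371 + 629 = 7000 km. Period T = 2π√(a³/μ) = 2π√(7000³/398600) = 5828.5 s = 97.14 min.
Orbits per sidereal day = 86164 / 5828.5 = 14.783.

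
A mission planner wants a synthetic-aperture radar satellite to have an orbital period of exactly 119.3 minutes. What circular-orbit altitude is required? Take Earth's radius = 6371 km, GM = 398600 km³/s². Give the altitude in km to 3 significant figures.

1660 km

T = 119.3 min = 7158.0 s.
From T = 2π√(a³/μ): a = (μ T²/4π²)^(1/3) = (398600 × 7158.0² / 4π²)^(1/3) = 8028 km.
Altitude h = a − R = 8028 − 6371 = 1657 km.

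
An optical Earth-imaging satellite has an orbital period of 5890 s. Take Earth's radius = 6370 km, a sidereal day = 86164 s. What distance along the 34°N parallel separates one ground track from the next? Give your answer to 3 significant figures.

Node shift per orbit = (5890.0/86164) × 360° = 24.61°.
Equatorial spacing = 24.61 × 111.2 km/° = 2736 km.
At 34° latitude, spacing = 2736 × cos(34°) = 2268 km.

2270 km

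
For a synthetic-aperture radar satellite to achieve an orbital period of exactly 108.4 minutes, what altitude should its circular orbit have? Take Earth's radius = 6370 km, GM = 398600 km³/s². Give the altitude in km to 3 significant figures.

T = 108.4 min = 6504.0 s.
From T = 2π√(a³/μ): a = (μ T²/4π²)^(1/3) = (398600 × 6504.0² / 4π²)^(1/3) = 7531 km.
Altitude h = a − R = 7531 − 6370 = 1161 km.

1160 km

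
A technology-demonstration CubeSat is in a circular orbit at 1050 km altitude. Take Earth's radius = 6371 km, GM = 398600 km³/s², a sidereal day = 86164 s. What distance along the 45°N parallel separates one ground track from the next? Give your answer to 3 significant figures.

2090 km

Semi-major axis a = 6371 + 1050 = 7421 km. Period T = 2π√(a³/μ) = 2π√(7421³/398600) = 6362.2 s = 106.04 min.
Node shift per orbit = (6362.2/86164) × 360° = 26.58°.
Equatorial spacing = 26.58 × 111.2 km/° = 2956 km.
At 45° latitude, spacing = 2956 × cos(45°) = 2090 km.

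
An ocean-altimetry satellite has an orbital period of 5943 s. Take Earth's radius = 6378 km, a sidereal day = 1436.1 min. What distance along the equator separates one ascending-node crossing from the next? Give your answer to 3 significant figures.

2760 km

During one orbit Earth rotates (5943.0 / 86166) × 360° = 24.83°.
At the equator that is 24.83° × (2π·6378/360) km/° = 24.83 × 111.3 = 2764 km.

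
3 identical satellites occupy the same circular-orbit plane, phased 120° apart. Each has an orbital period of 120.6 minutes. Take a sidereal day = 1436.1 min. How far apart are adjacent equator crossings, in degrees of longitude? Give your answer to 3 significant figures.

10.1°

T = 120.6 min = 7236.0 s.
Single-satellite node shift = (7236.0/86166) × 360° = 30.23°.
With 3 satellites evenly phased, successive equator crossings are 30.23/3 = 10.077° apart.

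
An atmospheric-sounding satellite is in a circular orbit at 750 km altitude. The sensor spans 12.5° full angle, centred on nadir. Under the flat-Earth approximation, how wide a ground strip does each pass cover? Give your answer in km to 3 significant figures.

164 km

Half-angle = 12.5°/2 = 6.25°.
Swath width ≈ 2h·tan(θ/2) = 2 × 750 × tan(6.25°) = 164.3 km.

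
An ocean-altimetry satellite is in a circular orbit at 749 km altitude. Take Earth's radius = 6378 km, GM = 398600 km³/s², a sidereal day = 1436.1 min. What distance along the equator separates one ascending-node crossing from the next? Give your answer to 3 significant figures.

Semi-major axis a = 6378 + 749 = 7127 km. Period T = 2π√(a³/μ) = 2π√(7127³/398600) = 5987.9 s = 99.80 min.
During one orbit Earth rotates (5987.9 / 86166) × 360° = 25.02°.
At the equator that is 25.02° × (2π·6378/360) km/° = 25.02 × 111.3 = 2785 km.

2780 km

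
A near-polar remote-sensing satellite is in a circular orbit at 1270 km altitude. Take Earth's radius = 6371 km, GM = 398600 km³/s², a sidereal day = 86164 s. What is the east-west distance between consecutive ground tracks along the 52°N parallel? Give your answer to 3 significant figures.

1900 km

Semi-major axis a = 6371 + 1270 = 7641 km. Period T = 2π√(a³/μ) = 2π√(7641³/398600) = 6647.2 s = 110.79 min.
Node shift per orbit = (6647.2/86164) × 360° = 27.77°.
Equatorial spacing = 27.77 × 111.2 km/° = 3088 km.
At 52° latitude, spacing = 3088 × cos(52°) = 1901 km.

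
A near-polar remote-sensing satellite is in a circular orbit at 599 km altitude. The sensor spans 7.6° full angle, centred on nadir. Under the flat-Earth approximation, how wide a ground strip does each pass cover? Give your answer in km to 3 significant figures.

79.6 km

Half-angle = 7.6°/2 = 3.8°.
Swath width ≈ 2h·tan(θ/2) = 2 × 599 × tan(3.8°) = 79.6 km.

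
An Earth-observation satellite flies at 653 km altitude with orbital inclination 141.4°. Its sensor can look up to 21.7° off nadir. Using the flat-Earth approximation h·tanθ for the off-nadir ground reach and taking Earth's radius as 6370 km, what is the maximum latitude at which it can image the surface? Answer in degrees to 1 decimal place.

Retrograde orbit: the ground track reaches ±(180° − i) = ±(180 − 141.4) = ±38.6°.
Sensor half-swath on the ground ≈ 653·tan(21.7°) = 260 km = 2.34° of latitude.
Maximum observable latitude ≈ 38.6 + 2.34 = 40.9°.

40.9°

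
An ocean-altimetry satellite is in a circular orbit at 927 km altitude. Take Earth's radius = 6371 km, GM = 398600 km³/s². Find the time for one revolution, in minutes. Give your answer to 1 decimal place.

103.4 min

Semi-major axis a = 6371 + 927 = 7298 km. Period T = 2π√(a³/μ) = 2π√(7298³/398600) = 6204.6 s = 103.41 min.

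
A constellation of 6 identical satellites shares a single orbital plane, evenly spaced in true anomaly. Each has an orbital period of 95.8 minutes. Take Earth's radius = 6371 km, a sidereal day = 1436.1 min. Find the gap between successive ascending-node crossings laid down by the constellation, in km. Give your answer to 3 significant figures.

T = 95.8 min = 5748.0 s.
Single-satellite node shift = (5748.0/86166) × 360° = 24.02°.
With 6 satellites evenly phased, successive equator crossings are 24.02/6 = 4.003° apart.
That is 4.003 × 111.2 = 445 km at the equator.

445 km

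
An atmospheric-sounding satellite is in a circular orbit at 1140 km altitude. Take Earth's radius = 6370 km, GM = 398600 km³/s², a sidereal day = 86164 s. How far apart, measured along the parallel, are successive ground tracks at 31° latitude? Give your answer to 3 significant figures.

Semi-major axis a = 6370 + 1140 = 7510 km. Period T = 2π√(a³/μ) = 2π√(7510³/398600) = 6477.0 s = 107.95 min.
Node shift per orbit = (6477.0/86164) × 360° = 27.06°.
Equatorial spacing = 27.06 × 111.2 km/° = 3009 km.
At 31° latitude, spacing = 3009 × cos(31°) = 2579 km.

2580 km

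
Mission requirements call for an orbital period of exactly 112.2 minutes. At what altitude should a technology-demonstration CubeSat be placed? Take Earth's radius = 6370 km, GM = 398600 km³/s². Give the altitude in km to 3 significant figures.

1340 km

T = 112.2 min = 6732.0 s.
From T = 2π√(a³/μ): a = (μ T²/4π²)^(1/3) = (398600 × 6732.0² / 4π²)^(1/3) = 7706 km.
Altitude h = a − R = 7706 − 6370 = 1336 km.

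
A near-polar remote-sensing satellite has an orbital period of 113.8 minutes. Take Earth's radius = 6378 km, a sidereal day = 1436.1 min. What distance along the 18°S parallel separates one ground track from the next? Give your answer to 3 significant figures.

3020 km

T = 113.8 min = 6828.0 s.
Node shift per orbit = (6828.0/86166) × 360° = 28.53°.
Equatorial spacing = 28.53 × 111.3 km/° = 3176 km.
At 18° latitude, spacing = 3176 × cos(18°) = 3020 km.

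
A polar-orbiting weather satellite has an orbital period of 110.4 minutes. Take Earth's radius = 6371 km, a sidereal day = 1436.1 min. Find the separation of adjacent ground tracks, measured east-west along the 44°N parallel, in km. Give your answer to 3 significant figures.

T = 110.4 min = 6624.0 s.
Node shift per orbit = (6624.0/86166) × 360° = 27.67°.
Equatorial spacing = 27.67 × 111.2 km/° = 3077 km.
At 44° latitude, spacing = 3077 × cos(44°) = 2214 km.

2210 km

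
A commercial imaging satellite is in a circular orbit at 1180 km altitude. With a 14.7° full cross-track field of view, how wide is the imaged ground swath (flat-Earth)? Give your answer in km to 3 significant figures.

304 km

Half-angle = 14.7°/2 = 7.35°.
Swath width ≈ 2h·tan(θ/2) = 2 × 1180 × tan(7.35°) = 304.4 km.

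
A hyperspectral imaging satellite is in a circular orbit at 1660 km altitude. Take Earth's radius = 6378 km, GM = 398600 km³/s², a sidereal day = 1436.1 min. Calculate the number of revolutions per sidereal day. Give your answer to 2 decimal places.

Semi-major axis a = 6378 + 1660 = 8038 km. Period T = 2π√(a³/μ) = 2π√(8038³/398600) = 7171.9 s = 119.53 min.
Orbits per sidereal day = 86166 / 7171.9 = 12.014.

12.01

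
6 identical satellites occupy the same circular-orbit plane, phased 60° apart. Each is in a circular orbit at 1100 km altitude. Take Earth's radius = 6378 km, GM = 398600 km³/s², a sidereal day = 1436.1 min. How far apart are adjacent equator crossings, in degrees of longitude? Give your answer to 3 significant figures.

4.48°

Semi-major axis a = 6378 + 1100 = 7478 km. Period T = 2π√(a³/μ) = 2π√(7478³/398600) = 6435.6 s = 107.26 min.
Single-satellite node shift = (6435.6/86166) × 360° = 26.89°.
With 6 satellites evenly phased, successive equator crossings are 26.89/6 = 4.481° apart.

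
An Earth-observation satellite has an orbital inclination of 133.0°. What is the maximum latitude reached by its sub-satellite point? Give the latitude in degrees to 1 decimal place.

47.0°

Retrograde orbit: the ground track reaches ±(180° − i) = ±(180 − 133.0) = ±47.0°.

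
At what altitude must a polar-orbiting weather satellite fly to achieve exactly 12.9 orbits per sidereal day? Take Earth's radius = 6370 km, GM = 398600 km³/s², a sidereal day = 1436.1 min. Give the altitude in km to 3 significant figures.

Required period T = 86166 / 12.9 = 6679.5 s.
From T = 2π√(a³/μ): a = (μ T²/4π²)^(1/3) = (398600 × 6679.5² / 4π²)^(1/3) = 7666 km.
Altitude h = a − R = 7666 − 6370 = 1296 km.

1300 km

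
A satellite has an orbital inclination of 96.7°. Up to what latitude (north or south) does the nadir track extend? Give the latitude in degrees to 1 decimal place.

83.3°

Retrograde orbit: the ground track reaches ±(180° − i) = ±(180 − 96.7) = ±83.3°.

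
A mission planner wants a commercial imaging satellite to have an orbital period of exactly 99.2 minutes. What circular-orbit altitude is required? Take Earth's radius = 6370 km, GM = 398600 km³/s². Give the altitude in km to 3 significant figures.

T = 99.2 min = 5952.0 s.
From T = 2π√(a³/μ): a = (μ T²/4π²)^(1/3) = (398600 × 5952.0² / 4π²)^(1/3) = 7099 km.
Altitude h = a − R = 7099 − 6370 = 729 km.

729 km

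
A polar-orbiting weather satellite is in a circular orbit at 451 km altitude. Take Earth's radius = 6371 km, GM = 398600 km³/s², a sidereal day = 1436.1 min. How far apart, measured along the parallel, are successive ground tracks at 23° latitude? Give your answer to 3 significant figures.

2400 km

Semi-major axis a = 6371 + 451 = 6822 km. Period T = 2π√(a³/μ) = 2π√(6822³/398600) = 5607.6 s = 93.46 min.
Node shift per orbit = (5607.6/86166) × 360° = 23.43°.
Equatorial spacing = 23.43 × 111.2 km/° = 2605 km.
At 23° latitude, spacing = 2605 × cos(23°) = 2398 km.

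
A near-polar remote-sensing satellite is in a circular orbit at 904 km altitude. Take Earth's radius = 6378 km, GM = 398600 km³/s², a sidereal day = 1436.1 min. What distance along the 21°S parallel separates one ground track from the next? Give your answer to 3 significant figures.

2690 km

Semi-major axis a = 6378 + 904 = 7282 km. Period T = 2π√(a³/μ) = 2π√(7282³/398600) = 6184.3 s = 103.07 min.
Node shift per orbit = (6184.3/86166) × 360° = 25.84°.
Equatorial spacing = 25.84 × 111.3 km/° = 2876 km.
At 21° latitude, spacing = 2876 × cos(21°) = 2685 km.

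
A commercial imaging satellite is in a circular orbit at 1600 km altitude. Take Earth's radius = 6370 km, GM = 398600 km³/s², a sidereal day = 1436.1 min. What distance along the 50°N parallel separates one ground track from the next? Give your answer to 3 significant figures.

Semi-major axis a = 6370 + 1600 = 7970 km. Period T = 2π√(a³/μ) = 2π√(7970³/398600) = 7081.1 s = 118.02 min.
Node shift per orbit = (7081.1/86166) × 360° = 29.58°.
Equatorial spacing = 29.58 × 111.2 km/° = 3289 km.
At 50° latitude, spacing = 3289 × cos(50°) = 2114 km.

2110 km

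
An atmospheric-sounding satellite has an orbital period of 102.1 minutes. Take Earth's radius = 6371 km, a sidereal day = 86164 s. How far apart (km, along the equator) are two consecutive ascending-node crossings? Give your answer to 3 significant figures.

T = 102.1 min = 6126.0 s.
During one orbit Earth rotates (6126.0 / 86164) × 360° = 25.59°.
At the equator that is 25.59° × (2π·6371/360) km/° = 25.59 × 111.2 = 2846 km.

2850 km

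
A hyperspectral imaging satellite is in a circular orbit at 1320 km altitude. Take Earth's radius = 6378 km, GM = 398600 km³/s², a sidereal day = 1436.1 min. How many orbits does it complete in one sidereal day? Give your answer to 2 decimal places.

12.82

Semi-major axis a = 6378 + 1320 = 7698 km. Period T = 2π√(a³/μ) = 2π√(7698³/398600) = 6721.7 s = 112.03 min.
Orbits per sidereal day = 86166 / 6721.7 = 12.819.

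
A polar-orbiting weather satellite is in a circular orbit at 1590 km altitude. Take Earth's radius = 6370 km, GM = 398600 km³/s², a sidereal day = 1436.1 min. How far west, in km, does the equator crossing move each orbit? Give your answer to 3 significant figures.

Semi-major axis a = 6370 + 1590 = 7960 km. Period T = 2π√(a³/μ) = 2π√(7960³/398600) = 7067.7 s = 117.80 min.
During one orbit Earth rotates (7067.7 / 86166) × 360° = 29.53°.
At the equator that is 29.53° × (2π·6370/360) km/° = 29.53 × 111.2 = 3283 km.

3280 km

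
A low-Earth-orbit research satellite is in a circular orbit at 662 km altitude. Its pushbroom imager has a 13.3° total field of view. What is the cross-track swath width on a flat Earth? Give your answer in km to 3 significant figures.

154 km

Half-angle = 13.3°/2 = 6.65°.
Swath width ≈ 2h·tan(θ/2) = 2 × 662 × tan(6.65°) = 154.4 km.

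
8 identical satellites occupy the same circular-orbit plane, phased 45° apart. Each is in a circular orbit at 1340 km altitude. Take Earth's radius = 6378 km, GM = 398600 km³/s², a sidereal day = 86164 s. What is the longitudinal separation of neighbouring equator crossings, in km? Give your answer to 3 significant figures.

392 km

Semi-major axis a = 6378 + 1340 = 7718 km. Period T = 2π√(a³/μ) = 2π√(7718³/398600) = 6747.9 s = 112.46 min.
Single-satellite node shift = (6747.9/86164) × 360° = 28.19°.
With 8 satellites evenly phased, successive equator crossings are 28.19/8 = 3.524° apart.
That is 3.524 × 111.3 = 392 km at the equator.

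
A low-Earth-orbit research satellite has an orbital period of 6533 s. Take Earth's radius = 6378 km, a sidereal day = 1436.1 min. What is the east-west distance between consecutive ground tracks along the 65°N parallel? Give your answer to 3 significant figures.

1280 km

Node shift per orbit = (6533.0/86166) × 360° = 27.29°.
Equatorial spacing = 27.29 × 111.3 km/° = 3038 km.
At 65° latitude, spacing = 3038 × cos(65°) = 1284 km.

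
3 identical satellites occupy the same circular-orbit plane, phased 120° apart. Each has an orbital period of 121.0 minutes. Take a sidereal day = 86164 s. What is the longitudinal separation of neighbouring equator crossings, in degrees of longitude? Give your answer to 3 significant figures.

T = 121.0 min = 7260.0 s.
Single-satellite node shift = (7260.0/86164) × 360° = 30.33°.
With 3 satellites evenly phased, successive equator crossings are 30.33/3 = 10.111° apart.

10.1°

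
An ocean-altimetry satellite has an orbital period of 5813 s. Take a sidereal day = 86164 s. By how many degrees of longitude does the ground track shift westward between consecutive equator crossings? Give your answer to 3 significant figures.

24.3°

During one orbit Earth rotates (5813.0 / 86164) × 360° = 24.29°.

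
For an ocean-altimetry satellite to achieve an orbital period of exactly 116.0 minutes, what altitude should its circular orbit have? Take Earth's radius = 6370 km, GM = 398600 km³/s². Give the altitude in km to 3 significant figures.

T = 116.0 min = 6960.0 s.
From T = 2π√(a³/μ): a = (μ T²/4π²)^(1/3) = (398600 × 6960.0² / 4π²)^(1/3) = 7879 km.
Altitude h = a − R = 7879 − 6370 = 1509 km.

1510 km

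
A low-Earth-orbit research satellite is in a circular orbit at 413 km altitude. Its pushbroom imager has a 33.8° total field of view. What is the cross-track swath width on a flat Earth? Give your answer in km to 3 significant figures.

251 km

Half-angle = 33.8°/2 = 16.9°.
Swath width ≈ 2h·tan(θ/2) = 2 × 413 × tan(16.9°) = 251.0 km.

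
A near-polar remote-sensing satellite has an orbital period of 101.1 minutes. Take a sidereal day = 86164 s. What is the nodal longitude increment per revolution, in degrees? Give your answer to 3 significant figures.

25.3°

T = 101.1 min = 6066.0 s.
During one orbit Earth rotates (6066.0 / 86164) × 360° = 25.34°.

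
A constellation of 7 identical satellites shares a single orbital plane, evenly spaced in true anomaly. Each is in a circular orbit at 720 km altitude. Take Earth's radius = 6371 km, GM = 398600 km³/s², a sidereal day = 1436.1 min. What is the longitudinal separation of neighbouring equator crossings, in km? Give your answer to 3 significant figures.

Semi-major axis a = 6371 + 720 = 7091 km. Period T = 2π√(a³/μ) = 2π√(7091³/398600) = 5942.5 s = 99.04 min.
Single-satellite node shift = (5942.5/86166) × 360° = 24.83°.
With 7 satellites evenly phased, successive equator crossings are 24.83/7 = 3.547° apart.
That is 3.547 × 111.2 = 394 km at the equator.

394 km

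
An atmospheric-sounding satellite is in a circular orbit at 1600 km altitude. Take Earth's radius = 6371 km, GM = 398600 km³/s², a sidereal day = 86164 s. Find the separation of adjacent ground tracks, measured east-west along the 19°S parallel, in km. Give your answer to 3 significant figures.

3110 km

Semi-major axis a = 6371 + 1600 = 7971 km. Period T = 2π√(a³/μ) = 2π√(7971³/398600) = 7082.4 s = 118.04 min.
Node shift per orbit = (7082.4/86164) × 360° = 29.59°.
Equatorial spacing = 29.59 × 111.2 km/° = 3290 km.
At 19° latitude, spacing = 3290 × cos(19°) = 3111 km.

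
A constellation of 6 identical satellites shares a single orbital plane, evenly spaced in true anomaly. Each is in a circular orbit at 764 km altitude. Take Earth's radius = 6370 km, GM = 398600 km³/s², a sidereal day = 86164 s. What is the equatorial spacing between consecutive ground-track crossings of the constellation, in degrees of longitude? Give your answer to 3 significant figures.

Semi-major axis a = 6370 + 764 = 7134 km. Period T = 2π√(a³/μ) = 2π√(7134³/398600) = 5996.7 s = 99.94 min.
Single-satellite node shift = (5996.7/86164) × 360° = 25.05°.
With 6 satellites evenly phased, successive equator crossings are 25.05/6 = 4.176° apart.

4.18°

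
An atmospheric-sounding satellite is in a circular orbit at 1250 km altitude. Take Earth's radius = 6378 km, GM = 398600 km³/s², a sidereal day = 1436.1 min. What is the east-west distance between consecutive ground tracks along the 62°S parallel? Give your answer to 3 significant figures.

1450 km

Semi-major axis a = 6378 + 1250 = 7628 km. Period T = 2π√(a³/μ) = 2π√(7628³/398600) = 6630.2 s = 110.50 min.
Node shift per orbit = (6630.2/86166) × 360° = 27.70°.
Equatorial spacing = 27.70 × 111.3 km/° = 3084 km.
At 62° latitude, spacing = 3084 × cos(62°) = 1448 km.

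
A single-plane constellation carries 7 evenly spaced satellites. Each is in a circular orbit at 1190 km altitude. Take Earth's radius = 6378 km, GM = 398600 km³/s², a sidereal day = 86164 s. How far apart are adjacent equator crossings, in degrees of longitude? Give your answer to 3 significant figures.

3.91°

Semi-major axis a = 6378 + 1190 = 7568 km. Period T = 2π√(a³/μ) = 2π√(7568³/398600) = 6552.1 s = 109.20 min.
Single-satellite node shift = (6552.1/86164) × 360° = 27.38°.
With 7 satellites evenly phased, successive equator crossings are 27.38/7 = 3.911° apart.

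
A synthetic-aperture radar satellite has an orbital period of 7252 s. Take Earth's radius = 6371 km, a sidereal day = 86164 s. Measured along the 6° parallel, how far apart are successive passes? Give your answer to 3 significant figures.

Node shift per orbit = (7252.0/86164) × 360° = 30.30°.
Equatorial spacing = 30.30 × 111.2 km/° = 3369 km.
At 6° latitude, spacing = 3369 × cos(6°) = 3351 km.

3350 km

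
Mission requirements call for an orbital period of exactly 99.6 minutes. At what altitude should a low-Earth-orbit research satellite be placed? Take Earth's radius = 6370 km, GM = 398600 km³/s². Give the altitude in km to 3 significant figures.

T = 99.6 min = 5976.0 s.
From T = 2π√(a³/μ): a = (μ T²/4π²)^(1/3) = (398600 × 5976.0² / 4π²)^(1/3) = 7118 km.
Altitude h = a − R = 7118 − 6370 = 748 km.

748 km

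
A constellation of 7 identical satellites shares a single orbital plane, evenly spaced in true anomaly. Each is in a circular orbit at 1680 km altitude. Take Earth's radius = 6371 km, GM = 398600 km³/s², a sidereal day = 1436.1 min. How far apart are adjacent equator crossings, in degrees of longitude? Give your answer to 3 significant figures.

Semi-major axis a = 6371 + 1680 = 8051 km. Period T = 2π√(a³/μ) = 2π√(8051³/398600) = 7189.3 s = 119.82 min.
Single-satellite node shift = (7189.3/86166) × 360° = 30.04°.
With 7 satellites evenly phased, successive equator crossings are 30.04/7 = 4.291° apart.

4.29°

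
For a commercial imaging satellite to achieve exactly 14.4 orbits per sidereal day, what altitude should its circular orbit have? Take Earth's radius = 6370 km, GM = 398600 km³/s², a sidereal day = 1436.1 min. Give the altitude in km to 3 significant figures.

754 km

Required period T = 86166 / 14.4 = 5983.8 s.
From T = 2π√(a³/μ): a = (μ T²/4π²)^(1/3) = (398600 × 5983.8² / 4π²)^(1/3) = 7124 km.
Altitude h = a − R = 7124 − 6370 = 754 km.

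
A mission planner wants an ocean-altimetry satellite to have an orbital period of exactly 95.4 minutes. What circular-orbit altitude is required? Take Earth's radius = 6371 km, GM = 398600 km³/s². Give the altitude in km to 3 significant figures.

T = 95.4 min = 5724.0 s.
From T = 2π√(a³/μ): a = (μ T²/4π²)^(1/3) = (398600 × 5724.0² / 4π²)^(1/3) = 6916 km.
Altitude h = a − R = 6916 − 6371 = 545 km.

545 km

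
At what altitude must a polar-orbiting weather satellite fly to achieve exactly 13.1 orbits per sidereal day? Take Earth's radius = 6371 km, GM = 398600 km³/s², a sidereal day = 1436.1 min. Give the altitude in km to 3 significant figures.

1220 km

Required period T = 86166 / 13.1 = 6577.6 s.
From T = 2π√(a³/μ): a = (μ T²/4π²)^(1/3) = (398600 × 6577.6² / 4π²)^(1/3) = 7588 km.
Altitude h = a − R = 7588 − 6371 = 1217 km.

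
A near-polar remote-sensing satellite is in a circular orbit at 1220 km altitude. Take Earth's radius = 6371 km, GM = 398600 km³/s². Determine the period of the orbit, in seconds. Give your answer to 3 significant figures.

6580 seconds

Semi-major axis a = 6371 + 1220 = 7591 km. Period T = 2π√(a³/μ) = 2π√(7591³/398600) = 6582.0 s = 109.70 min.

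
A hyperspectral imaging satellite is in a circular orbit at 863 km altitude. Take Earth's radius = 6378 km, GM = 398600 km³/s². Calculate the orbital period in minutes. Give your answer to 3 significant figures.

102 min

Semi-major axis a = 6378 + 863 = 7241 km. Period T = 2π√(a³/μ) = 2π√(7241³/398600) = 6132.1 s = 102.20 min.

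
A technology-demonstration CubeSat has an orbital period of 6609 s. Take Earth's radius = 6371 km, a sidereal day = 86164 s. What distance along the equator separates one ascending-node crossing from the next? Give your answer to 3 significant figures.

During one orbit Earth rotates (6609.0 / 86164) × 360° = 27.61°.
At the equator that is 27.61° × (2π·6371/360) km/° = 27.61 × 111.2 = 3070 km.

3070 km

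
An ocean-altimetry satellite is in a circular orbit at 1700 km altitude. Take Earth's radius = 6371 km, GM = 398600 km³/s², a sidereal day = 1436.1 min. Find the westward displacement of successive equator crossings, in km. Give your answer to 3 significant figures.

Semi-major axis a = 6371 + 1700 = 8071 km. Period T = 2π√(a³/μ) = 2π√(8071³/398600) = 7216.1 s = 120.27 min.
During one orbit Earth rotates (7216.1 / 86166) × 360° = 30.15°.
At the equator that is 30.15° × (2π·6371/360) km/° = 30.15 × 111.2 = 3352 km.

3350 km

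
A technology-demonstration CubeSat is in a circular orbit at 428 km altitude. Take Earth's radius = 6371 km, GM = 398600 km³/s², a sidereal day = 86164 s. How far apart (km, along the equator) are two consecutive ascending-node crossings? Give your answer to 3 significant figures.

Semi-major axis a = 6371 + 428 = 6799 km. Period T = 2π√(a³/μ) = 2π√(6799³/398600) = 5579.3 s = 92.99 min.
During one orbit Earth rotates (5579.3 / 86164) × 360° = 23.31°.
At the equator that is 23.31° × (2π·6371/360) km/° = 23.31 × 111.2 = 2592 km.

2590 km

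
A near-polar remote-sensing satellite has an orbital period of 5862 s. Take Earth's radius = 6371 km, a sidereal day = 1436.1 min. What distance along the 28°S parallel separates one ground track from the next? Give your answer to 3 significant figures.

Node shift per orbit = (5862.0/86166) × 360° = 24.49°.
Equatorial spacing = 24.49 × 111.2 km/° = 2723 km.
At 28° latitude, spacing = 2723 × cos(28°) = 2405 km.

2400 km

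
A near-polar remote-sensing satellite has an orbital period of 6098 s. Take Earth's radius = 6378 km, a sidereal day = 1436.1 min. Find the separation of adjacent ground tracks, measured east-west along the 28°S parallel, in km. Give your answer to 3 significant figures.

2500 km

Node shift per orbit = (6098.0/86166) × 360° = 25.48°.
Equatorial spacing = 25.48 × 111.3 km/° = 2836 km.
At 28° latitude, spacing = 2836 × cos(28°) = 2504 km.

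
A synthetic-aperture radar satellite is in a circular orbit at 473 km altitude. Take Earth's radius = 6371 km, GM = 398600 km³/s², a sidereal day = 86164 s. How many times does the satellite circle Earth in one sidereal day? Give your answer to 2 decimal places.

15.29

Semi-major axis a = 6371 + 473 = 6844 km. Period T = 2π√(a³/μ) = 2π√(6844³/398600) = 5634.8 s = 93.91 min.
Orbits per sidereal day = 86164 / 5634.8 = 15.291.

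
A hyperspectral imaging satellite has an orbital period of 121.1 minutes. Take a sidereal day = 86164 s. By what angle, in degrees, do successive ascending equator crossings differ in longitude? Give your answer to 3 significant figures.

T = 121.1 min = 7266.0 s.
During one orbit Earth rotates (7266.0 / 86164) × 360° = 30.36°.

30.4°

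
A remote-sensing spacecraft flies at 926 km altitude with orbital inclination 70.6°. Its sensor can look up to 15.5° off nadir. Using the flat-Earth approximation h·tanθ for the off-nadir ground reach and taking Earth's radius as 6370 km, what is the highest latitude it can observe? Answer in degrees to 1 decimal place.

72.9°

For a prograde orbit the ground track reaches latitude ±i = ±70.6°.
Sensor half-swath on the ground ≈ 926·tan(15.5°) = 257 km = 2.31° of latitude.
Maximum observable latitude ≈ 70.6 + 2.31 = 72.9°.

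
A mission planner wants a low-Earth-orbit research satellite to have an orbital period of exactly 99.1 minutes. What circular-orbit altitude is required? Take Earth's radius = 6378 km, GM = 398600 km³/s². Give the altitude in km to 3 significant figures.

716 km

T = 99.1 min = 5946.0 s.
From T = 2π√(a³/μ): a = (μ T²/4π²)^(1/3) = (398600 × 5946.0² / 4π²)^(1/3) = 7094 km.
Altitude h = a − R = 7094 − 6378 = 716 km.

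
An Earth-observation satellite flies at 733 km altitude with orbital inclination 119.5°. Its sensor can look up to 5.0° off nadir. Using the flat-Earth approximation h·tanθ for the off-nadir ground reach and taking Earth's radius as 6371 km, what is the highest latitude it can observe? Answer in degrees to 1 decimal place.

Retrograde orbit: the ground track reaches ±(180° − i) = ±(180 − 119.5) = ±60.5°.
Sensor half-swath on the ground ≈ 733·tan(5.0°) = 64 km = 0.58° of latitude.
Maximum observable latitude ≈ 60.5 + 0.58 = 61.1°.

61.1°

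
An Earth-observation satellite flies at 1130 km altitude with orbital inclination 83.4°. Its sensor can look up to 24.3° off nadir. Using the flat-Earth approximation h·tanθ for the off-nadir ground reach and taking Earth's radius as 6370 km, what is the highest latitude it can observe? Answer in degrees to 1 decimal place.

For a prograde orbit the ground track reaches latitude ±i = ±83.4°.
Sensor half-swath on the ground ≈ 1130·tan(24.3°) = 510 km = 4.59° of latitude.
Maximum observable latitude ≈ 83.4 + 4.59 = 88.0°.

88.0°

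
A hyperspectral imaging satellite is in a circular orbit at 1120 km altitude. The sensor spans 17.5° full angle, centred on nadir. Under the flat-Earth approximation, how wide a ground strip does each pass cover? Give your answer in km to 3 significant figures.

Half-angle = 17.5°/2 = 8.75°.
Swath width ≈ 2h·tan(θ/2) = 2 × 1120 × tan(8.75°) = 344.8 km.

345 km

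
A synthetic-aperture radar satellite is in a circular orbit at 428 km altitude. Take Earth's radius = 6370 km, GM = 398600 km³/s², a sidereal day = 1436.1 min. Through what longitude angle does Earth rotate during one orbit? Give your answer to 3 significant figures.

Semi-major axis a = 6370 + 428 = 6798 km. Period T = 2π√(a³/μ) = 2π√(6798³/398600) = 5578.1 s = 92.97 min.
During one orbit Earth rotates (5578.1 / 86166) × 360° = 23.31°.

23.3°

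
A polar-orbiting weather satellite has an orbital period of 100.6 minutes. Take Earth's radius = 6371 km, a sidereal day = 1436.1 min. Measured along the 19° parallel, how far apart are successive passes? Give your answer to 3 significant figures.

2650 km

T = 100.6 min = 6036.0 s.
Node shift per orbit = (6036.0/86166) × 360° = 25.22°.
Equatorial spacing = 25.22 × 111.2 km/° = 2804 km.
At 19° latitude, spacing = 2804 × cos(19°) = 2651 km.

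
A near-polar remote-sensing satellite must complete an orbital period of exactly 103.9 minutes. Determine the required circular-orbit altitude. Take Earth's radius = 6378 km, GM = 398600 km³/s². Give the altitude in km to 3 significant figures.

943 km

T = 103.9 min = 6234.0 s.
From T = 2π√(a³/μ): a = (μ T²/4π²)^(1/3) = (398600 × 6234.0² / 4π²)^(1/3) = 7321 km.
Altitude h = a − R = 7321 − 6378 = 943 km.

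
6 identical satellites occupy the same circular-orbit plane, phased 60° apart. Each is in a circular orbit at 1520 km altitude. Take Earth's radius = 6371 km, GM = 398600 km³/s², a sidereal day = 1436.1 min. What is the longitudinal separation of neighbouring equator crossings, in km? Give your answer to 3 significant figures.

Semi-major axis a = 6371 + 1520 = 7891 km. Period T = 2π√(a³/μ) = 2π√(7891³/398600) = 6976.0 s = 116.27 min.
Single-satellite node shift = (6976.0/86166) × 360° = 29.15°.
With 6 satellites evenly phased, successive equator crossings are 29.15/6 = 4.858° apart.
That is 4.858 × 111.2 = 540 km at the equator.

540 km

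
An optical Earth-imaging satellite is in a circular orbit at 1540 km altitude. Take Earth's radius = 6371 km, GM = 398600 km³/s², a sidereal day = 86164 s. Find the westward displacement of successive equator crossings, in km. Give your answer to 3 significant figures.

3250 km

Semi-major axis a = 6371 + 1540 = 7911 km. Period T = 2π√(a³/μ) = 2π√(7911³/398600) = 7002.6 s = 116.71 min.
During one orbit Earth rotates (7002.6 / 86164) × 360° = 29.26°.
At the equator that is 29.26° × (2π·6371/360) km/° = 29.26 × 111.2 = 3253 km.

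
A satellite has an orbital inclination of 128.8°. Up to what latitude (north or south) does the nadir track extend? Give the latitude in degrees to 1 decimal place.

51.2°

Retrograde orbit: the ground track reaches ±(180° − i) = ±(180 − 128.8) = ±51.2°.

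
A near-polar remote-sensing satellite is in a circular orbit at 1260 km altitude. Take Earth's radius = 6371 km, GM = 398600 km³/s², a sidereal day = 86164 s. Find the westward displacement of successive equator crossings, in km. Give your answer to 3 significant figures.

Semi-major axis a = 6371 + 1260 = 7631 km. Period T = 2π√(a³/μ) = 2π√(7631³/398600) = 6634.1 s = 110.57 min.
During one orbit Earth rotates (6634.1 / 86164) × 360° = 27.72°.
At the equator that is 27.72° × (2π·6371/360) km/° = 27.72 × 111.2 = 3082 km.

3080 km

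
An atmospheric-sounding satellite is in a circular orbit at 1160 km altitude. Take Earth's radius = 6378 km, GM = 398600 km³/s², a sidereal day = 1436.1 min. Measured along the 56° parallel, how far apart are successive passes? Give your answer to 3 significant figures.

1690 km

Semi-major axis a = 6378 + 1160 = 7538 km. Period T = 2π√(a³/μ) = 2π√(7538³/398600) = 6513.2 s = 108.55 min.
Node shift per orbit = (6513.2/86166) × 360° = 27.21°.
Equatorial spacing = 27.21 × 111.3 km/° = 3029 km.
At 56° latitude, spacing = 3029 × cos(56°) = 1694 km.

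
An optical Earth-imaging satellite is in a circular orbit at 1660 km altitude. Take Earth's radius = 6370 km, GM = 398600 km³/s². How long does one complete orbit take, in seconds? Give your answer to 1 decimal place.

7161.2 seconds

Semi-major axis a = 6370 + 1660 = 8030 km. Period T = 2π√(a³/μ) = 2π√(8030³/398600) = 7161.2 s = 119.35 min.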